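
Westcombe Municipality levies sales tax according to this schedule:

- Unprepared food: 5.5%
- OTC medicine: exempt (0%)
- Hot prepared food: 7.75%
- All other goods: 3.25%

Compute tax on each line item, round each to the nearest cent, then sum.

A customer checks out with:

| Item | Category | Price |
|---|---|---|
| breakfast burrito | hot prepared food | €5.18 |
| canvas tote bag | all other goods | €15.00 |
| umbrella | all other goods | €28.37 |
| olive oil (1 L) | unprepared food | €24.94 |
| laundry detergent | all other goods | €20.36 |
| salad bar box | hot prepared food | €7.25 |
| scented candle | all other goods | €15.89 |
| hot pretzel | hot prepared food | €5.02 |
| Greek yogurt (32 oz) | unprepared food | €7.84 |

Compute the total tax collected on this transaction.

€5.74

Breakfast burrito €5.18: hot prepared food → 7.75% → €0.40
Canvas tote bag €15.00: all other goods → 3.25% → €0.49
Umbrella €28.37: all other goods → 3.25% → €0.92
Olive oil (1 L) €24.94: unprepared food → 5.5% → €1.37
Laundry detergent €20.36: all other goods → 3.25% → €0.66
Salad bar box €7.25: hot prepared food → 7.75% → €0.56
Scented candle €15.89: all other goods → 3.25% → €0.52
Hot pretzel €5.02: hot prepared food → 7.75% → €0.39
Greek yogurt (32 oz) €7.84: unprepared food → 5.5% → €0.43
Total tax = €0.40 + €0.49 + €0.92 + €1.37 + €0.66 + €0.56 + €0.52 + €0.39 + €0.43 = €5.74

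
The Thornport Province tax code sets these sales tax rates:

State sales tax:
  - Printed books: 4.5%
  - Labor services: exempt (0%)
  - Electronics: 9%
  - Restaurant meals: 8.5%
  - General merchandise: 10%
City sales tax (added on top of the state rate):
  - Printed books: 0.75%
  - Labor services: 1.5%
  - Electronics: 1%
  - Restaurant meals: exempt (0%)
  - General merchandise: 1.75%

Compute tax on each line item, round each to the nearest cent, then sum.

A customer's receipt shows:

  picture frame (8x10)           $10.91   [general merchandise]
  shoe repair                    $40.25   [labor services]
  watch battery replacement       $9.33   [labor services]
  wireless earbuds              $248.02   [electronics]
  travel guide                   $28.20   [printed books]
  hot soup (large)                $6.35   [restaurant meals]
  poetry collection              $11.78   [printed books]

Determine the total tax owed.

$29.46

Picture frame (8x10) $10.91: general merchandise → 10% + 1.75% city = 11.75% → $1.28
Shoe repair $40.25: labor services → 0% + 1.5% city = 1.5% → $0.60
Watch battery replacement $9.33: labor services → 0% + 1.5% city = 1.5% → $0.14
Wireless earbuds $248.02: electronics → 9% + 1% city = 10% → $24.80
Travel guide $28.20: printed books → 4.5% + 0.75% city = 5.25% → $1.48
Hot soup (large) $6.35: restaurant meals → 8.5% + 0% city = 8.5% → $0.54
Poetry collection $11.78: printed books → 4.5% + 0.75% city = 5.25% → $0.62
Total tax = $1.28 + $0.60 + $0.14 + $24.80 + $1.48 + $0.54 + $0.62 = $29.46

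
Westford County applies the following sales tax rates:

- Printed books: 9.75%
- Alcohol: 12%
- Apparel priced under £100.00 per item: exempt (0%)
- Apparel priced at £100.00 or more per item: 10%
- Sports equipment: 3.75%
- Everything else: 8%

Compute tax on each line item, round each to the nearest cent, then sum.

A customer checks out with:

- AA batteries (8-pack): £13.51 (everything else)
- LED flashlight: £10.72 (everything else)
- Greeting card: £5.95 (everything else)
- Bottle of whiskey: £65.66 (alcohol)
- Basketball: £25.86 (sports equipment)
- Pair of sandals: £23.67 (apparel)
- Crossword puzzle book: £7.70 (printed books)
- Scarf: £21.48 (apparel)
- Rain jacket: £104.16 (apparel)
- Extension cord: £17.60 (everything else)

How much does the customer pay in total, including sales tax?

AA batteries (8-pack) £13.51: everything else → 8% → £1.08
LED flashlight £10.72: everything else → 8% → £0.86
Greeting card £5.95: everything else → 8% → £0.48
Bottle of whiskey £65.66: alcohol → 12% → £7.88
Basketball £25.86: sports equipment → 3.75% → £0.97
Pair of sandals £23.67: apparel, under £100.00 → 0% → £0.00
Crossword puzzle book £7.70: printed books → 9.75% → £0.75
Scarf £21.48: apparel, under £100.00 → 0% → £0.00
Rain jacket £104.16: apparel, £100.00 or more → 10% → £10.42
Extension cord £17.60: everything else → 8% → £1.41
Subtotal = £296.31; tax = £23.85; total due = £320.16

£320.16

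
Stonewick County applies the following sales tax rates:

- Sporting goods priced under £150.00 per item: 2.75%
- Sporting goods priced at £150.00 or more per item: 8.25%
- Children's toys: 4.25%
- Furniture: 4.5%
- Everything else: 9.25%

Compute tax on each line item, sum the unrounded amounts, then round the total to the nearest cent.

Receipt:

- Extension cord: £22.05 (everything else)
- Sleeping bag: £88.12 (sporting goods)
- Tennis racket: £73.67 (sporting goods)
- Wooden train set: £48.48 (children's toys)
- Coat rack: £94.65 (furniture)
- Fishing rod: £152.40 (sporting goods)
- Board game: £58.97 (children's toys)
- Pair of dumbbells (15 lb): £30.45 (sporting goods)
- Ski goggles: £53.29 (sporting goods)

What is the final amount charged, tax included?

Extension cord £22.05: everything else → 9.25% → £2.039625
Sleeping bag £88.12: sporting goods, under £150.00 → 2.75% → £2.4233
Tennis racket £73.67: sporting goods, under £150.00 → 2.75% → £2.025925
Wooden train set £48.48: children's toys → 4.25% → £2.0604
Coat rack £94.65: furniture → 4.5% → £4.25925
Fishing rod £152.40: sporting goods, £150.00 or more → 8.25% → £12.573
Board game £58.97: children's toys → 4.25% → £2.506225
Pair of dumbbells (15 lb) £30.45: sporting goods, under £150.00 → 2.75% → £0.837375
Ski goggles £53.29: sporting goods, under £150.00 → 2.75% → £1.465475
Subtotal = £622.08; unrounded tax = £30.190575 → £30.19; total due = £652.27

£652.27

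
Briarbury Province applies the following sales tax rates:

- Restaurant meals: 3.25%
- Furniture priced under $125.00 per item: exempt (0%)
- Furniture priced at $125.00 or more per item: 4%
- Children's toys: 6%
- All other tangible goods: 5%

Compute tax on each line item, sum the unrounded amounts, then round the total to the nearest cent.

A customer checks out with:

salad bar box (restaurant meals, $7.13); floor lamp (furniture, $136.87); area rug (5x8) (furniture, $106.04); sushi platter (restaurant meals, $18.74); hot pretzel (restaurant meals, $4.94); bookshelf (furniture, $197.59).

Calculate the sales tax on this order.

Salad bar box $7.13: restaurant meals → 3.25% → $0.231725
Floor lamp $136.87: furniture, $125.00 or more → 4% → $5.4748
Area rug (5x8) $106.04: furniture, under $125.00 → 0% → $0.00
Sushi platter $18.74: restaurant meals → 3.25% → $0.60905
Hot pretzel $4.94: restaurant meals → 3.25% → $0.16055
Bookshelf $197.59: furniture, $125.00 or more → 4% → $7.9036
Unrounded tax sum = $14.379725 → $14.38

$14.38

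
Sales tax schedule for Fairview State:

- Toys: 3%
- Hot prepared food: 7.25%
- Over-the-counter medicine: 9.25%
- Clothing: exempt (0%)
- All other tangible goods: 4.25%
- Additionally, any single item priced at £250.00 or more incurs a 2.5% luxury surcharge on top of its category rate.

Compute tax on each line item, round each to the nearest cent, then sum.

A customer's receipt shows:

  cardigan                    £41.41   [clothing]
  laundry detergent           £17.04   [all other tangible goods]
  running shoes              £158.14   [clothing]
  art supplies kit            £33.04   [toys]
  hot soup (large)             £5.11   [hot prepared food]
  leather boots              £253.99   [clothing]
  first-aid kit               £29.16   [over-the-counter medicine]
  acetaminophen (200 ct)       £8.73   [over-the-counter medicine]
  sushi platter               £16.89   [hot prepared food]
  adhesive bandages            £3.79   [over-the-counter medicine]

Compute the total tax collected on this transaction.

£13.51

Cardigan £41.41: clothing → 0% → £0.00
Laundry detergent £17.04: all other tangible goods → 4.25% → £0.72
Running shoes £158.14: clothing → 0% → £0.00
Art supplies kit £33.04: toys → 3% → £0.99
Hot soup (large) £5.11: hot prepared food → 7.25% → £0.37
Leather boots £253.99: clothing → 0% + 2.5% surcharge = 2.5% → £6.35
First-aid kit £29.16: over-the-counter medicine → 9.25% → £2.70
Acetaminophen (200 ct) £8.73: over-the-counter medicine → 9.25% → £0.81
Sushi platter £16.89: hot prepared food → 7.25% → £1.22
Adhesive bandages £3.79: over-the-counter medicine → 9.25% → £0.35
Total tax = £0.72 + £0.99 + £0.37 + £6.35 + £2.70 + £0.81 + £1.22 + £0.35 = £13.51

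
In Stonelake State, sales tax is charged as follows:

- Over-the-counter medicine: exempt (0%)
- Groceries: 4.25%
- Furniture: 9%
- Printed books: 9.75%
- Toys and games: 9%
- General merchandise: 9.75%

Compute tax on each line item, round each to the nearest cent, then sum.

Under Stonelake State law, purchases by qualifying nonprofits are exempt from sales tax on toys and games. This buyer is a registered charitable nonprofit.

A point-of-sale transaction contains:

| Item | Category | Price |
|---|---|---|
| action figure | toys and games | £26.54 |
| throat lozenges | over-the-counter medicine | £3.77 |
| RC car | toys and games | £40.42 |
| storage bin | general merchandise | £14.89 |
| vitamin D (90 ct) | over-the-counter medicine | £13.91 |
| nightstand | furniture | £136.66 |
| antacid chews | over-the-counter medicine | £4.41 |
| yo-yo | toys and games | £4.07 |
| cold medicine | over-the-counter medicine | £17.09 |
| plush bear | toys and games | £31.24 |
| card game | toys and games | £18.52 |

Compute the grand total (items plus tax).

£325.27

Action figure £26.54: toys and games, buyer-exempt → 0% → £0.00
Throat lozenges £3.77: over-the-counter medicine → 0% → £0.00
RC car £40.42: toys and games, buyer-exempt → 0% → £0.00
Storage bin £14.89: general merchandise → 9.75% → £1.45
Vitamin D (90 ct) £13.91: over-the-counter medicine → 0% → £0.00
Nightstand £136.66: furniture → 9% → £12.30
Antacid chews £4.41: over-the-counter medicine → 0% → £0.00
Yo-yo £4.07: toys and games, buyer-exempt → 0% → £0.00
Cold medicine £17.09: over-the-counter medicine → 0% → £0.00
Plush bear £31.24: toys and games, buyer-exempt → 0% → £0.00
Card game £18.52: toys and games, buyer-exempt → 0% → £0.00
Subtotal = £311.52; tax = £13.75; total due = £325.27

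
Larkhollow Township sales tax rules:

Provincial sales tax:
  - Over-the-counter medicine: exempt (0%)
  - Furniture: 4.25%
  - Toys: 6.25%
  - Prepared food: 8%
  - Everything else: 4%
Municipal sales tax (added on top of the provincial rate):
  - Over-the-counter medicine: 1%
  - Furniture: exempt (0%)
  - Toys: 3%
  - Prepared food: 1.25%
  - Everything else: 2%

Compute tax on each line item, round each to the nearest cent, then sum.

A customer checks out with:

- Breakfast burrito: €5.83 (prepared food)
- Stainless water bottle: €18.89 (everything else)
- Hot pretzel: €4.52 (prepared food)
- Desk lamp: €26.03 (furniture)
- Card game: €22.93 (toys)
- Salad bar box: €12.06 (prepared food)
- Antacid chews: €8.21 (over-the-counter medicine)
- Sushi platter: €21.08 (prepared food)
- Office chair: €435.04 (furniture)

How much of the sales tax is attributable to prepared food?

Breakfast burrito €5.83: prepared food → 8% + 1.25% municipal = 9.25% → €0.54
Hot pretzel €4.52: prepared food → 8% + 1.25% municipal = 9.25% → €0.42
Salad bar box €12.06: prepared food → 8% + 1.25% municipal = 9.25% → €1.12
Sushi platter €21.08: prepared food → 8% + 1.25% municipal = 9.25% → €1.95
Tax on prepared food = €0.54 + €0.42 + €1.12 + €1.95 = €4.03

€4.03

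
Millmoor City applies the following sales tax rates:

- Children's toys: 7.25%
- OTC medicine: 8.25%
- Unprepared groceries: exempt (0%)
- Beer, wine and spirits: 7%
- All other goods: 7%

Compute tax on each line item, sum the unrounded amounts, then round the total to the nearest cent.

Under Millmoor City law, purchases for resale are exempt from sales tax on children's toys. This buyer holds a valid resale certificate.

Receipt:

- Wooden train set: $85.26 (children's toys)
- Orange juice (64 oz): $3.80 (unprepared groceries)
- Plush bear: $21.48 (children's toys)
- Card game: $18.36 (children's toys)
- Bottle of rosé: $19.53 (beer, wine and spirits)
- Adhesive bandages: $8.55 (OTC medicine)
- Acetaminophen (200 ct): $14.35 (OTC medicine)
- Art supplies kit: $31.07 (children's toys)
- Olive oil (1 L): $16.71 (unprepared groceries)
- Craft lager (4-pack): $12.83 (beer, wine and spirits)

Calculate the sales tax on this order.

$4.15

Wooden train set $85.26: children's toys, buyer-exempt → 0% → $0.00
Orange juice (64 oz) $3.80: unprepared groceries → 0% → $0.00
Plush bear $21.48: children's toys, buyer-exempt → 0% → $0.00
Card game $18.36: children's toys, buyer-exempt → 0% → $0.00
Bottle of rosé $19.53: beer, wine and spirits → 7% → $1.3671
Adhesive bandages $8.55: OTC medicine → 8.25% → $0.705375
Acetaminophen (200 ct) $14.35: OTC medicine → 8.25% → $1.183875
Art supplies kit $31.07: children's toys, buyer-exempt → 0% → $0.00
Olive oil (1 L) $16.71: unprepared groceries → 0% → $0.00
Craft lager (4-pack) $12.83: beer, wine and spirits → 7% → $0.8981
Unrounded tax sum = $4.15445 → $4.15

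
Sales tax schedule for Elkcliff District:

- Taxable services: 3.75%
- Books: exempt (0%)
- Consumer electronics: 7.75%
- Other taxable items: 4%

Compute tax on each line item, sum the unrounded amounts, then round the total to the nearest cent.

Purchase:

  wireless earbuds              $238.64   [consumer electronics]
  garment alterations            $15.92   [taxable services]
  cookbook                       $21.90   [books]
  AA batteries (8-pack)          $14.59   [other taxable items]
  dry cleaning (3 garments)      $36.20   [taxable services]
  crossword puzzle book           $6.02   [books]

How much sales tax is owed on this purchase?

Wireless earbuds $238.64: consumer electronics → 7.75% → $18.4946
Garment alterations $15.92: taxable services → 3.75% → $0.597
Cookbook $21.90: books → 0% → $0.00
AA batteries (8-pack) $14.59: other taxable items → 4% → $0.5836
Dry cleaning (3 garments) $36.20: taxable services → 3.75% → $1.3575
Crossword puzzle book $6.02: books → 0% → $0.00
Unrounded tax sum = $21.0327 → $21.03

$21.03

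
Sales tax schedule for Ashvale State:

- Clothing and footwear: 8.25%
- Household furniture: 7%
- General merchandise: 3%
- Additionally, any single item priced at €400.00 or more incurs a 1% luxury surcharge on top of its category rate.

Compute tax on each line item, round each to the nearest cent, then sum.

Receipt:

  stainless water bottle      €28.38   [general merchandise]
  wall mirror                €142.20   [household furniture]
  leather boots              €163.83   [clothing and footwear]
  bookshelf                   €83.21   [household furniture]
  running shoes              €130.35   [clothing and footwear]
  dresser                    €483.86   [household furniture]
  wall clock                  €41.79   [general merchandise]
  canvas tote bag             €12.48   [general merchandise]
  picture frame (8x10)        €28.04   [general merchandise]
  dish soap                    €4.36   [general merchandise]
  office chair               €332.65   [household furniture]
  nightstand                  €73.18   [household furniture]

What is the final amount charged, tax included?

Stainless water bottle €28.38: general merchandise → 3% → €0.85
Wall mirror €142.20: household furniture → 7% → €9.95
Leather boots €163.83: clothing and footwear → 8.25% → €13.52
Bookshelf €83.21: household furniture → 7% → €5.82
Running shoes €130.35: clothing and footwear → 8.25% → €10.75
Dresser €483.86: household furniture → 7% + 1% surcharge = 8% → €38.71
Wall clock €41.79: general merchandise → 3% → €1.25
Canvas tote bag €12.48: general merchandise → 3% → €0.37
Picture frame (8x10) €28.04: general merchandise → 3% → €0.84
Dish soap €4.36: general merchandise → 3% → €0.13
Office chair €332.65: household furniture → 7% → €23.29
Nightstand €73.18: household furniture → 7% → €5.12
Subtotal = €1524.33; tax = €110.60; total due = €1634.93

€1634.93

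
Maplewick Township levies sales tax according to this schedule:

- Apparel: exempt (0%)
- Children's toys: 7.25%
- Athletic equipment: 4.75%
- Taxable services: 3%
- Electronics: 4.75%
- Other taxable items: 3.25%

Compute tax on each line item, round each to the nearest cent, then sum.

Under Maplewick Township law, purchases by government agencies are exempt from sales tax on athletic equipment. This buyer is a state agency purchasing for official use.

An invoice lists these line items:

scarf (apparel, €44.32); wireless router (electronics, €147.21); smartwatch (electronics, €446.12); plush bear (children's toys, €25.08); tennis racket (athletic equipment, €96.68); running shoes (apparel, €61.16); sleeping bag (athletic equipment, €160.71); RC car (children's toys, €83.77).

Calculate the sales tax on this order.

€36.07

Scarf €44.32: apparel → 0% → €0.00
Wireless router €147.21: electronics → 4.75% → €6.99
Smartwatch €446.12: electronics → 4.75% → €21.19
Plush bear €25.08: children's toys → 7.25% → €1.82
Tennis racket €96.68: athletic equipment, buyer-exempt → 0% → €0.00
Running shoes €61.16: apparel → 0% → €0.00
Sleeping bag €160.71: athletic equipment, buyer-exempt → 0% → €0.00
RC car €83.77: children's toys → 7.25% → €6.07
Total tax = €6.99 + €21.19 + €1.82 + €6.07 = €36.07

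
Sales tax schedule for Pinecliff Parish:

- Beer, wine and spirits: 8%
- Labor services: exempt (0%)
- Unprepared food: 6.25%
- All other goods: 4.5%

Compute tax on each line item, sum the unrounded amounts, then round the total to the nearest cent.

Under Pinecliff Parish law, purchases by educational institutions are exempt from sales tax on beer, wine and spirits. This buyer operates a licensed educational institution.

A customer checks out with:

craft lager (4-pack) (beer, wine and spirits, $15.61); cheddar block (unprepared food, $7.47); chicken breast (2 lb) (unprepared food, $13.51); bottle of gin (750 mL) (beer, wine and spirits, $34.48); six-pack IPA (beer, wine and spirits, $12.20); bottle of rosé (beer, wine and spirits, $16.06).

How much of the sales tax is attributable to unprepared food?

$1.31

Cheddar block $7.47: unprepared food → 6.25% → $0.466875
Chicken breast (2 lb) $13.51: unprepared food → 6.25% → $0.844375
Tax on unprepared food: unrounded sum = $1.31125 → $1.31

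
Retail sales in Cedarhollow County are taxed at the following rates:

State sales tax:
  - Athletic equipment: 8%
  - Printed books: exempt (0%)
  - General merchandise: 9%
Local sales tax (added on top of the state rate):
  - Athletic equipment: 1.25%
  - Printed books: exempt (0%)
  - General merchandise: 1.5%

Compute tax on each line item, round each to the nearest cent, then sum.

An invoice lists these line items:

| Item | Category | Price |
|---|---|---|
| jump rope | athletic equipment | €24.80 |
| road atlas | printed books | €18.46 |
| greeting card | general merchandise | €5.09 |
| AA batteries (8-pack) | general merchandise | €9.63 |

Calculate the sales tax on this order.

€3.83

Jump rope €24.80: athletic equipment → 8% + 1.25% local = 9.25% → €2.29
Road atlas €18.46: printed books → 0% + 0% local = 0% → €0.00
Greeting card €5.09: general merchandise → 9% + 1.5% local = 10.5% → €0.53
AA batteries (8-pack) €9.63: general merchandise → 9% + 1.5% local = 10.5% → €1.01
Total tax = €2.29 + €0.53 + €1.01 = €3.83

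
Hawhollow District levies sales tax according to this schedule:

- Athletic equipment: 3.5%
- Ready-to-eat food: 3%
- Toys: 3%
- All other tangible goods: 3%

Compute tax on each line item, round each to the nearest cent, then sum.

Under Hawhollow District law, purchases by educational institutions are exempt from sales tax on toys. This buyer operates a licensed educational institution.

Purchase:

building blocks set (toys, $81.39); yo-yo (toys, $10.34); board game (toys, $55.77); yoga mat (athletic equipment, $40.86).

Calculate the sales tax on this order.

$1.43

Building blocks set $81.39: toys, buyer-exempt → 0% → $0.00
Yo-yo $10.34: toys, buyer-exempt → 0% → $0.00
Board game $55.77: toys, buyer-exempt → 0% → $0.00
Yoga mat $40.86: athletic equipment → 3.5% → $1.43
Total tax = $1.43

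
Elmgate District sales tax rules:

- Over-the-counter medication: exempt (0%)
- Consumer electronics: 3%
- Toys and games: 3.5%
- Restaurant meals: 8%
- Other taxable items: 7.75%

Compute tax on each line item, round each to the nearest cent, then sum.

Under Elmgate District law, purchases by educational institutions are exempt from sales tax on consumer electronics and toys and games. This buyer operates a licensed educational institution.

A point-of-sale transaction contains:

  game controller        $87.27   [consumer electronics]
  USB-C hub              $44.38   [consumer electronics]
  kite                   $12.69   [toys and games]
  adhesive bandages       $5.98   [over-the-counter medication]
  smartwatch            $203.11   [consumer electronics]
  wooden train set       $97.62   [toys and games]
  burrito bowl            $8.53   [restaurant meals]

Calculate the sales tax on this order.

$0.68

Game controller $87.27: consumer electronics, buyer-exempt → 0% → $0.00
USB-C hub $44.38: consumer electronics, buyer-exempt → 0% → $0.00
Kite $12.69: toys and games, buyer-exempt → 0% → $0.00
Adhesive bandages $5.98: over-the-counter medication → 0% → $0.00
Smartwatch $203.11: consumer electronics, buyer-exempt → 0% → $0.00
Wooden train set $97.62: toys and games, buyer-exempt → 0% → $0.00
Burrito bowl $8.53: restaurant meals → 8% → $0.68
Total tax = $0.68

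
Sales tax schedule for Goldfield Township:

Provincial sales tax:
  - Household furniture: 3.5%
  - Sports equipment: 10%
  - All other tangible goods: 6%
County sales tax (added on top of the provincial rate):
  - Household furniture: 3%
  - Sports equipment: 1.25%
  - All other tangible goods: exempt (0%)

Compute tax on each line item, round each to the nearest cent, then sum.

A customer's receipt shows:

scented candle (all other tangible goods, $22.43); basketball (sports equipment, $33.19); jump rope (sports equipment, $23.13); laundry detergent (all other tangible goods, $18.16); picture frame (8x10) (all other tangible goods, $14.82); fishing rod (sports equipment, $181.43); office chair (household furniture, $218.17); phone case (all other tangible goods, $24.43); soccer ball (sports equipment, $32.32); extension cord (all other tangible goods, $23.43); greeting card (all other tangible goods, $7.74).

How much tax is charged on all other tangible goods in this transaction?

Scented candle $22.43: all other tangible goods → 6% + 0% county = 6% → $1.35
Laundry detergent $18.16: all other tangible goods → 6% + 0% county = 6% → $1.09
Picture frame (8x10) $14.82: all other tangible goods → 6% + 0% county = 6% → $0.89
Phone case $24.43: all other tangible goods → 6% + 0% county = 6% → $1.47
Extension cord $23.43: all other tangible goods → 6% + 0% county = 6% → $1.41
Greeting card $7.74: all other tangible goods → 6% + 0% county = 6% → $0.46
Tax on all other tangible goods = $1.35 + $1.09 + $0.89 + $1.47 + $1.41 + $0.46 = $6.67

$6.67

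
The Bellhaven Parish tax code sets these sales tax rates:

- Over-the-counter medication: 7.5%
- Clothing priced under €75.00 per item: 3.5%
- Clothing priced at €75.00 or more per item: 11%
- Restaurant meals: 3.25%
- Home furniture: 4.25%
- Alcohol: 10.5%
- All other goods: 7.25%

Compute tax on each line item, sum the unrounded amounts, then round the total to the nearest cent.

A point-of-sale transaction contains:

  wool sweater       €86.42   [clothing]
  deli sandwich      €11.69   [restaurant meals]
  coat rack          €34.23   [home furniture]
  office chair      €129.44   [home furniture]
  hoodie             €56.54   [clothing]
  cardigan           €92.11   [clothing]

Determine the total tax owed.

Wool sweater €86.42: clothing, €75.00 or more → 11% → €9.5062
Deli sandwich €11.69: restaurant meals → 3.25% → €0.379925
Coat rack €34.23: home furniture → 4.25% → €1.454775
Office chair €129.44: home furniture → 4.25% → €5.5012
Hoodie €56.54: clothing, under €75.00 → 3.5% → €1.9789
Cardigan €92.11: clothing, €75.00 or more → 11% → €10.1321
Unrounded tax sum = €28.9531 → €28.95

€28.95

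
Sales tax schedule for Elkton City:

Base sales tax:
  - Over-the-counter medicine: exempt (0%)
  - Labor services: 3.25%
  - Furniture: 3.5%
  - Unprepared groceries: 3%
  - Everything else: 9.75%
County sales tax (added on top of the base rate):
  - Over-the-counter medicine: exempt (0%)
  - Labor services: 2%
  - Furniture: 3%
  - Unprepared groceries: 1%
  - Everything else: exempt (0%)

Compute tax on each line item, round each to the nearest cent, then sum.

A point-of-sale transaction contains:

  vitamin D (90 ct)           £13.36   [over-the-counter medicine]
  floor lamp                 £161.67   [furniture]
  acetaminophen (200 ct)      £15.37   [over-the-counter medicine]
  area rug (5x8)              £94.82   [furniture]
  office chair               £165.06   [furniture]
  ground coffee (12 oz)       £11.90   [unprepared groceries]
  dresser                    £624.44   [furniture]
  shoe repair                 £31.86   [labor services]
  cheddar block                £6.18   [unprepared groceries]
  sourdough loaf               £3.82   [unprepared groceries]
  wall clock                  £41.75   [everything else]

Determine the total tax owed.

Vitamin D (90 ct) £13.36: over-the-counter medicine → 0% + 0% county = 0% → £0.00
Floor lamp £161.67: furniture → 3.5% + 3% county = 6.5% → £10.51
Acetaminophen (200 ct) £15.37: over-the-counter medicine → 0% + 0% county = 0% → £0.00
Area rug (5x8) £94.82: furniture → 3.5% + 3% county = 6.5% → £6.16
Office chair £165.06: furniture → 3.5% + 3% county = 6.5% → £10.73
Ground coffee (12 oz) £11.90: unprepared groceries → 3% + 1% county = 4% → £0.48
Dresser £624.44: furniture → 3.5% + 3% county = 6.5% → £40.59
Shoe repair £31.86: labor services → 3.25% + 2% county = 5.25% → £1.67
Cheddar block £6.18: unprepared groceries → 3% + 1% county = 4% → £0.25
Sourdough loaf £3.82: unprepared groceries → 3% + 1% county = 4% → £0.15
Wall clock £41.75: everything else → 9.75% + 0% county = 9.75% → £4.07
Total tax = £10.51 + £6.16 + £10.73 + £0.48 + £40.59 + £1.67 + £0.25 + £0.15 + £4.07 = £74.61

£74.61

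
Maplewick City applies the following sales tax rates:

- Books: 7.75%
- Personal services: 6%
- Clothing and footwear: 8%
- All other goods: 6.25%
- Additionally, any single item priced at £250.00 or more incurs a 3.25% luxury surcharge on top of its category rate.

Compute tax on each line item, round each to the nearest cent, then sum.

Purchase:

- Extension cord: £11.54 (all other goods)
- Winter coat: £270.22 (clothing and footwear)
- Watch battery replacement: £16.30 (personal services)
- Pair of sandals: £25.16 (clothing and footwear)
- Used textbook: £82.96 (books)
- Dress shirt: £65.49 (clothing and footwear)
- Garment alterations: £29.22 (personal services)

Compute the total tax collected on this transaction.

£47.53

Extension cord £11.54: all other goods → 6.25% → £0.72
Winter coat £270.22: clothing and footwear → 8% + 3.25% surcharge = 11.25% → £30.40
Watch battery replacement £16.30: personal services → 6% → £0.98
Pair of sandals £25.16: clothing and footwear → 8% → £2.01
Used textbook £82.96: books → 7.75% → £6.43
Dress shirt £65.49: clothing and footwear → 8% → £5.24
Garment alterations £29.22: personal services → 6% → £1.75
Total tax = £0.72 + £30.40 + £0.98 + £2.01 + £6.43 + £5.24 + £1.75 = £47.53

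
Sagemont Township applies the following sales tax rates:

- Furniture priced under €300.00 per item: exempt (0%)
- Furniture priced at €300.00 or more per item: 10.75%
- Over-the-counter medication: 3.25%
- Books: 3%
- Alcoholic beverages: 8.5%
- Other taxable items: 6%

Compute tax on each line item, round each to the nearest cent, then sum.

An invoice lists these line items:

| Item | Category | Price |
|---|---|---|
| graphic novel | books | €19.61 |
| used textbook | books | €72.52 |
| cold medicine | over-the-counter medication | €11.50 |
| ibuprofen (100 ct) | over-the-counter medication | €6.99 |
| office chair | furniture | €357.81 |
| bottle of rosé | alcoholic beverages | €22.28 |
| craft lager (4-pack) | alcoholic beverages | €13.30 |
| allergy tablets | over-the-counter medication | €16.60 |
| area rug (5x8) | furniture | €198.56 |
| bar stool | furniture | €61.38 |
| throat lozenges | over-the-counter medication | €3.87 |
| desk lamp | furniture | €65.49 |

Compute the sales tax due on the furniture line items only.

Office chair €357.81: furniture, €300.00 or more → 10.75% → €38.46
Area rug (5x8) €198.56: furniture, under €300.00 → 0% → €0.00
Bar stool €61.38: furniture, under €300.00 → 0% → €0.00
Desk lamp €65.49: furniture, under €300.00 → 0% → €0.00
Tax on furniture = €38.46 + €0.00 + €0.00 + €0.00 = €38.46

€38.46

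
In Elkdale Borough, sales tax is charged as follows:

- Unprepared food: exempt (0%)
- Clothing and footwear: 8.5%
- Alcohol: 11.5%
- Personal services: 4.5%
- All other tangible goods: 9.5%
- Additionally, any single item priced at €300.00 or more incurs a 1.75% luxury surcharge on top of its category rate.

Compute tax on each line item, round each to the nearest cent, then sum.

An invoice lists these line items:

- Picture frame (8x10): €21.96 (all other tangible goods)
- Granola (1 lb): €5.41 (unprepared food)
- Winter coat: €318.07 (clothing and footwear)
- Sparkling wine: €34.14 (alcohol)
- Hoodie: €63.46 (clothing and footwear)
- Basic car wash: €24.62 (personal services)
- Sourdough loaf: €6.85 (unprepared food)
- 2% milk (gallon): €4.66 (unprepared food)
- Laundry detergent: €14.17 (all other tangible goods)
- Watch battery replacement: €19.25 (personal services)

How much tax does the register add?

€47.34

Picture frame (8x10) €21.96: all other tangible goods → 9.5% → €2.09
Granola (1 lb) €5.41: unprepared food → 0% → €0.00
Winter coat €318.07: clothing and footwear → 8.5% + 1.75% surcharge = 10.25% → €32.60
Sparkling wine €34.14: alcohol → 11.5% → €3.93
Hoodie €63.46: clothing and footwear → 8.5% → €5.39
Basic car wash €24.62: personal services → 4.5% → €1.11
Sourdough loaf €6.85: unprepared food → 0% → €0.00
2% milk (gallon) €4.66: unprepared food → 0% → €0.00
Laundry detergent €14.17: all other tangible goods → 9.5% → €1.35
Watch battery replacement €19.25: personal services → 4.5% → €0.87
Total tax = €2.09 + €32.60 + €3.93 + €5.39 + €1.11 + €1.35 + €0.87 = €47.34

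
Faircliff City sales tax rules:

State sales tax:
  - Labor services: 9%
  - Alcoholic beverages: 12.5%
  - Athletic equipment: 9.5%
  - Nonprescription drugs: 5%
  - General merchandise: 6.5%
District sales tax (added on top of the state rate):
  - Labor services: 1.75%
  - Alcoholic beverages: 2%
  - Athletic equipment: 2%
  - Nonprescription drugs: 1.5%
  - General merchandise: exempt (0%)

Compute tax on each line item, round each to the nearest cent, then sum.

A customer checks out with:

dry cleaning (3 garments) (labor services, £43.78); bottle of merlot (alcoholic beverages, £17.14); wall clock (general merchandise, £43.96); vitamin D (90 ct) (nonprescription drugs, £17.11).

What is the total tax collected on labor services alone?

£4.71

Dry cleaning (3 garments) £43.78: labor services → 9% + 1.75% district = 10.75% → £4.71
Tax on labor services = £4.71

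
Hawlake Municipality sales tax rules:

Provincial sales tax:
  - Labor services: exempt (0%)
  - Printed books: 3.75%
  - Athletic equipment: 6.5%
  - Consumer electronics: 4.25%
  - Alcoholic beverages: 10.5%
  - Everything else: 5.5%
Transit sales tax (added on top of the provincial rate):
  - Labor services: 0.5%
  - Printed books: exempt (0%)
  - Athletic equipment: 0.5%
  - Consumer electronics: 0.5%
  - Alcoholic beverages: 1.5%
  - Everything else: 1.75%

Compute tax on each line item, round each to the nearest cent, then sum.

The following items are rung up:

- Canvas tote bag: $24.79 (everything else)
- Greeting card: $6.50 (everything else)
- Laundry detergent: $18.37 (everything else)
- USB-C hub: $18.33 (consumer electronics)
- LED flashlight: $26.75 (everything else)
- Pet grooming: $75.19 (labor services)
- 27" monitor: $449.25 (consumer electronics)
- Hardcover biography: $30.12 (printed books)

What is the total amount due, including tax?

Canvas tote bag $24.79: everything else → 5.5% + 1.75% transit = 7.25% → $1.80
Greeting card $6.50: everything else → 5.5% + 1.75% transit = 7.25% → $0.47
Laundry detergent $18.37: everything else → 5.5% + 1.75% transit = 7.25% → $1.33
USB-C hub $18.33: consumer electronics → 4.25% + 0.5% transit = 4.75% → $0.87
LED flashlight $26.75: everything else → 5.5% + 1.75% transit = 7.25% → $1.94
Pet grooming $75.19: labor services → 0% + 0.5% transit = 0.5% → $0.38
27" monitor $449.25: consumer electronics → 4.25% + 0.5% transit = 4.75% → $21.34
Hardcover biography $30.12: printed books → 3.75% + 0% transit = 3.75% → $1.13
Subtotal = $649.30; tax = $29.26; total due = $678.56

$678.56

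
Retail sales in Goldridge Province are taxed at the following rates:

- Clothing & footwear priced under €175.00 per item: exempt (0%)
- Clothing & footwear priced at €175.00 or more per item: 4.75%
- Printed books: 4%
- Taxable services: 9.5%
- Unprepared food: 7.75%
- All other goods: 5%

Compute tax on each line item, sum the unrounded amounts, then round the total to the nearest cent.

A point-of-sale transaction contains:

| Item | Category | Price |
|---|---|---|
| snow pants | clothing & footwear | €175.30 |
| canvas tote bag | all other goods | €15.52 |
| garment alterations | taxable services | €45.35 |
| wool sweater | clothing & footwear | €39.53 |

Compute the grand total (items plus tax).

Snow pants €175.30: clothing & footwear, €175.00 or more → 4.75% → €8.32675
Canvas tote bag €15.52: all other goods → 5% → €0.776
Garment alterations €45.35: taxable services → 9.5% → €4.30825
Wool sweater €39.53: clothing & footwear, under €175.00 → 0% → €0.00
Subtotal = €275.70; unrounded tax = €13.411 → €13.41; total due = €289.11

€289.11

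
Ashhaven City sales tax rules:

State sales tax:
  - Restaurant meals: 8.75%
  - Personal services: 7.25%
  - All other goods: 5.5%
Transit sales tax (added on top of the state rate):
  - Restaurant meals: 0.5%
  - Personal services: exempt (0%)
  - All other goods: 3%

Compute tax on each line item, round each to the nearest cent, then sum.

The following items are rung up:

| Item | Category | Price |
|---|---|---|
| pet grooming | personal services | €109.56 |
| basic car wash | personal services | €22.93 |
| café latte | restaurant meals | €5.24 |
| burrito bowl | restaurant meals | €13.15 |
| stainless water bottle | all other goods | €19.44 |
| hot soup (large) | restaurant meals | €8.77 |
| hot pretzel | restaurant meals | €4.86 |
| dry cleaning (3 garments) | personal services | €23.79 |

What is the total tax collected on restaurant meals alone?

Café latte €5.24: restaurant meals → 8.75% + 0.5% transit = 9.25% → €0.48
Burrito bowl €13.15: restaurant meals → 8.75% + 0.5% transit = 9.25% → €1.22
Hot soup (large) €8.77: restaurant meals → 8.75% + 0.5% transit = 9.25% → €0.81
Hot pretzel €4.86: restaurant meals → 8.75% + 0.5% transit = 9.25% → €0.45
Tax on restaurant meals = €0.48 + €1.22 + €0.81 + €0.45 = €2.96

€2.96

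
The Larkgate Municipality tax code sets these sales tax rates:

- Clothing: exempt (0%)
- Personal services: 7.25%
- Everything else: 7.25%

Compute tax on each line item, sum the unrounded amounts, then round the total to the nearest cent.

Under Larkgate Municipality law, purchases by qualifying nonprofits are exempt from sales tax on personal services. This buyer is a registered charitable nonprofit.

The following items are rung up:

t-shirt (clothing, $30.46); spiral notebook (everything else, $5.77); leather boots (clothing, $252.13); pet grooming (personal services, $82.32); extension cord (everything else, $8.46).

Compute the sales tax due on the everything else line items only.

$1.03

Spiral notebook $5.77: everything else → 7.25% → $0.418325
Extension cord $8.46: everything else → 7.25% → $0.61335
Tax on everything else: unrounded sum = $1.031675 → $1.03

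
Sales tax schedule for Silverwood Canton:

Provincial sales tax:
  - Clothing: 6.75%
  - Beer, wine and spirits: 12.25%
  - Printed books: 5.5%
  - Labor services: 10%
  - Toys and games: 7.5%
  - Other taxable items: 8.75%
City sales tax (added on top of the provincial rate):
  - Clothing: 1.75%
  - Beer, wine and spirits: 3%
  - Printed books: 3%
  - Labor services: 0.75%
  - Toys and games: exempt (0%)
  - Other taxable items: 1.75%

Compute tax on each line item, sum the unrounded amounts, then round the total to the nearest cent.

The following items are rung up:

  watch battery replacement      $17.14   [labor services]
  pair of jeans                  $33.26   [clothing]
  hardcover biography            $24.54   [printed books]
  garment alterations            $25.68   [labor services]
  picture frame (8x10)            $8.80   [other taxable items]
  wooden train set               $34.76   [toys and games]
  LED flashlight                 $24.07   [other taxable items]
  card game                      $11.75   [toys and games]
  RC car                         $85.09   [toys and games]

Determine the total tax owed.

Watch battery replacement $17.14: labor services → 10% + 0.75% city = 10.75% → $1.84255
Pair of jeans $33.26: clothing → 6.75% + 1.75% city = 8.5% → $2.8271
Hardcover biography $24.54: printed books → 5.5% + 3% city = 8.5% → $2.0859
Garment alterations $25.68: labor services → 10% + 0.75% city = 10.75% → $2.7606
Picture frame (8x10) $8.80: other taxable items → 8.75% + 1.75% city = 10.5% → $0.924
Wooden train set $34.76: toys and games → 7.5% + 0% city = 7.5% → $2.607
LED flashlight $24.07: other taxable items → 8.75% + 1.75% city = 10.5% → $2.52735
Card game $11.75: toys and games → 7.5% + 0% city = 7.5% → $0.88125
RC car $85.09: toys and games → 7.5% + 0% city = 7.5% → $6.38175
Unrounded tax sum = $22.8375 → $22.84

$22.84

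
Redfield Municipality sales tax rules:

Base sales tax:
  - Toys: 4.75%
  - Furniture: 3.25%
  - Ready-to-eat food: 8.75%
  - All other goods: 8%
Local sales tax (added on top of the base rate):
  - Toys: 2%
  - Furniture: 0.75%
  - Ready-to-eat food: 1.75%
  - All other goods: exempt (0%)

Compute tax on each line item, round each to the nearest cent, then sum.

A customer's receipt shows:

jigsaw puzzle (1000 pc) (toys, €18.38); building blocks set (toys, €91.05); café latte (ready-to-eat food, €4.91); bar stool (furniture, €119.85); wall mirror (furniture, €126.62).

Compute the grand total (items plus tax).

Jigsaw puzzle (1000 pc) €18.38: toys → 4.75% + 2% local = 6.75% → €1.24
Building blocks set €91.05: toys → 4.75% + 2% local = 6.75% → €6.15
Café latte €4.91: ready-to-eat food → 8.75% + 1.75% local = 10.5% → €0.52
Bar stool €119.85: furniture → 3.25% + 0.75% local = 4% → €4.79
Wall mirror €126.62: furniture → 3.25% + 0.75% local = 4% → €5.06
Subtotal = €360.81; tax = €17.76; total due = €378.57

€378.57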